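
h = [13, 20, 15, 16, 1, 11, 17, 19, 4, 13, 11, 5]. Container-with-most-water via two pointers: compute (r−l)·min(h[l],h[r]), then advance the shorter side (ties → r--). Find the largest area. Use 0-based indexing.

max area = 117

[0,11] min(13,5)*11=55 best=55 * → r--
[0,10] min(13,11)*10=110 best=110 * → r--
[0,9] min(13,13)*9=117 best=117 * → r--
[0,8] min(13,4)*8=32 best=117 → r--
[0,7] min(13,19)*7=91 best=117 → l++
[1,7] min(20,19)*6=114 best=117 → r--
[1,6] min(20,17)*5=85 best=117 → r--
[1,5] min(20,11)*4=44 best=117 → r--
[1,4] min(20,1)*3=3 best=117 → r--
[1,3] min(20,16)*2=32 best=117 → r--
[1,2] min(20,15)*1=15 best=117 → r--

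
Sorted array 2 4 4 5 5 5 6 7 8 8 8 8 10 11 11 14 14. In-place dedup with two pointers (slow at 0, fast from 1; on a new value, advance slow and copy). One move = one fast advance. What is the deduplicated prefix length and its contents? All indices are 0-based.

slow=0 fast=1: a[fast]=4≠a[slow]=2 write a[1]=4, slow++,fast++
slow=1 fast=2: a[fast]=4=a[slow] dup, fast++
slow=1 fast=3: a[fast]=5≠a[slow]=4 write a[2]=5, slow++,fast++
slow=2 fast=4: a[fast]=5=a[slow] dup, fast++
slow=2 fast=5: a[fast]=5=a[slow] dup, fast++
slow=2 fast=6: a[fast]=6≠a[slow]=5 write a[3]=6, slow++,fast++
slow=3 fast=7: a[fast]=7≠a[slow]=6 write a[4]=7, slow++,fast++
slow=4 fast=8: a[fast]=8≠a[slow]=7 write a[5]=8, slow++,fast++
slow=5 fast=9: a[fast]=8=a[slow] dup, fast++
slow=5 fast=10: a[fast]=8=a[slow] dup, fast++
slow=5 fast=11: a[fast]=8=a[slow] dup, fast++
slow=5 fast=12: a[fast]=10≠a[slow]=8 write a[6]=10, slow++,fast++
slow=6 fast=13: a[fast]=11≠a[slow]=10 write a[7]=11, slow++,fast++
slow=7 fast=14: a[fast]=11=a[slow] dup, fast++
slow=7 fast=15: a[fast]=14≠a[slow]=11 write a[8]=14, slow++,fast++
slow=8 fast=16: a[fast]=14=a[slow] dup, fast++

length 9; prefix = [2, 4, 5, 6, 7, 8, 10, 11, 14]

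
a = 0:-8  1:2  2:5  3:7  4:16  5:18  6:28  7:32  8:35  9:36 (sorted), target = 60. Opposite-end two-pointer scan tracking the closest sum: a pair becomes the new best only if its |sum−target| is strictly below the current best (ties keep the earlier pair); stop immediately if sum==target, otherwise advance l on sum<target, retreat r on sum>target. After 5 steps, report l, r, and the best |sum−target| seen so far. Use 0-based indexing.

l=0 r=9: -8+36=28 d=32 *, l++
l=1 r=9: 2+36=38 d=22 *, l++
l=2 r=9: 5+36=41 d=19 *, l++
l=3 r=9: 7+36=43 d=17 *, l++
l=4 r=9: 16+36=52 d=8 *, l++

l=5, r=9, best |Δ|=8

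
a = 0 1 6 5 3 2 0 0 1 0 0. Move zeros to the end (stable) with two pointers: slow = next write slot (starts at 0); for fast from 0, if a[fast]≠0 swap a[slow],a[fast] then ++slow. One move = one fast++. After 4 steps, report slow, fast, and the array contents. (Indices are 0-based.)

(s=0,f=0) a[fast]=0 → fast++
(s=0,f=1) a[fast]=1≠0 swap→a[0]=1 → slow++,fast++
(s=1,f=2) a[fast]=6≠0 swap→a[1]=6 → slow++,fast++
(s=2,f=3) a[fast]=5≠0 swap→a[2]=5 → slow++,fast++

slow=3, fast=4, a=[1, 6, 5, 0, 3, 2, 0, 0, 1, 0, 0]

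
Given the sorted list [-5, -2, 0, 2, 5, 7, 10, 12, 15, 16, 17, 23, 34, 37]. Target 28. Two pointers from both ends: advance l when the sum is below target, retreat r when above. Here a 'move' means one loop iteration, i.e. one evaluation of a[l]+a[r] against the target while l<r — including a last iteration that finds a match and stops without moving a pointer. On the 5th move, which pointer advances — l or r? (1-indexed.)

l=1 r=14: -5+37=32 >28, r--
l=1 r=13: -5+34=29 >28, r--
l=1 r=12: -5+23=18 <28, l++
l=2 r=12: -2+23=21 <28, l++
l=3 r=12: 0+23=23 <28, l++

l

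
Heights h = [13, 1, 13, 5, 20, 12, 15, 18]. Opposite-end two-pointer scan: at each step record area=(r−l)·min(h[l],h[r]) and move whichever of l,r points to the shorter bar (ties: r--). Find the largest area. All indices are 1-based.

l=1 r=8: min(13,18)*7=91 best=91 *, l++
l=2 r=8: min(1,18)*6=6 best=91, l++
l=3 r=8: min(13,18)*5=65 best=91, l++
l=4 r=8: min(5,18)*4=20 best=91, l++
l=5 r=8: min(20,18)*3=54 best=91, r--
l=5 r=7: min(20,15)*2=30 best=91, r--
l=5 r=6: min(20,12)*1=12 best=91, r--

max area = 91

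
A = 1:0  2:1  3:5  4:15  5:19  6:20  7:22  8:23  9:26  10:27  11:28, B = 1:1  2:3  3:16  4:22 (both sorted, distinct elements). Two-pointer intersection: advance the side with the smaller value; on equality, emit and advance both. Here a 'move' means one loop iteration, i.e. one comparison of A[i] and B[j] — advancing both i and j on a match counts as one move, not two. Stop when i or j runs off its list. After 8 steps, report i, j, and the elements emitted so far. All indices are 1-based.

i=1 j=1: 0<1, i++
i=2 j=1: 1==1 emit, i++,j++
i=3 j=2: 5>3, j++
i=3 j=3: 5<16, i++
i=4 j=3: 15<16, i++
i=5 j=3: 19>16, j++
i=5 j=4: 19<22, i++
i=6 j=4: 20<22, i++

i=7, j=4, emitted=[1]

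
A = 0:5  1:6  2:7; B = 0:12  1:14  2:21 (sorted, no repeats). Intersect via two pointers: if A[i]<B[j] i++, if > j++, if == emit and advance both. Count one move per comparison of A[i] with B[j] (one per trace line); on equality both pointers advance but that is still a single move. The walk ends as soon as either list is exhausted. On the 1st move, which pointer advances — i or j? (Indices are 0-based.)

i=0 j=0: 5<12, i++

i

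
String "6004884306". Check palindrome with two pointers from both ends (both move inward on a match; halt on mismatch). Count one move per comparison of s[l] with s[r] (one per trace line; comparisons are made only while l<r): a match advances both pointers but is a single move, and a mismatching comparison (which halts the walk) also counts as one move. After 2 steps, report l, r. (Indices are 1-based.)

[1,10] '6'=='6' → l++,r--
[2,9] '0'=='0' → l++,r--

l=3, r=8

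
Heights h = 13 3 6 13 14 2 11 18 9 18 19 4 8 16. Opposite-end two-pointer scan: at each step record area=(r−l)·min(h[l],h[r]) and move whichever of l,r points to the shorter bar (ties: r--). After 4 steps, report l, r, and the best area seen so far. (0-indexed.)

l=4, r=13, best area=169

l=0 r=13: min(13,16)*13=169 best=169 *, l++
l=1 r=13: min(3,16)*12=36 best=169, l++
l=2 r=13: min(6,16)*11=66 best=169, l++
l=3 r=13: min(13,16)*10=130 best=169, l++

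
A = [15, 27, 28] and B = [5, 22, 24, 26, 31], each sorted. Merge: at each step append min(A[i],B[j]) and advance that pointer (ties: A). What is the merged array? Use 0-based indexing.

[5, 15, 22, 24, 26, 27, 28, 31]

[i=0,j=0] A[i]=15>B[j]=5 take 5 → j++
[i=0,j=1] A[i]=15<=B[j]=22 take 15 → i++
[i=1,j=1] A[i]=27>B[j]=22 take 22 → j++
[i=1,j=2] A[i]=27>B[j]=24 take 24 → j++
[i=1,j=3] A[i]=27>B[j]=26 take 26 → j++
[i=1,j=4] A[i]=27<=B[j]=31 take 27 → i++
[i=2,j=4] A[i]=28<=B[j]=31 take 28 → i++
[i=3,j=4] A done, take B[j]=31 → j++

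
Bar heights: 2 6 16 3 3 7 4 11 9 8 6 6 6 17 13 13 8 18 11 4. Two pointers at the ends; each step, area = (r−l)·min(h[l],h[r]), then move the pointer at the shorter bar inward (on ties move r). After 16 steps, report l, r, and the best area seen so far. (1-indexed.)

l=1 r=20: min(2,4)*19=38 best=38 *, l++
l=2 r=20: min(6,4)*18=72 best=72 *, r--
l=2 r=19: min(6,11)*17=102 best=102 *, l++
l=3 r=19: min(16,11)*16=176 best=176 *, r--
l=3 r=18: min(16,18)*15=240 best=240 *, l++
l=4 r=18: min(3,18)*14=42 best=240, l++
l=5 r=18: min(3,18)*13=39 best=240, l++
l=6 r=18: min(7,18)*12=84 best=240, l++
l=7 r=18: min(4,18)*11=44 best=240, l++
l=8 r=18: min(11,18)*10=110 best=240, l++
l=9 r=18: min(9,18)*9=81 best=240, l++
l=10 r=18: min(8,18)*8=64 best=240, l++
l=11 r=18: min(6,18)*7=42 best=240, l++
l=12 r=18: min(6,18)*6=36 best=240, l++
l=13 r=18: min(6,18)*5=30 best=240, l++
l=14 r=18: min(17,18)*4=68 best=240, l++

l=15, r=18, best area=240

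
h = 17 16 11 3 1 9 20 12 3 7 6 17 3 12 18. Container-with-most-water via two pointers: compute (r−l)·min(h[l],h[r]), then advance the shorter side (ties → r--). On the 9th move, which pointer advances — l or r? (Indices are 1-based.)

l=1 r=15: min(17,18)*14=238 best=238 *, l++
l=2 r=15: min(16,18)*13=208 best=238, l++
l=3 r=15: min(11,18)*12=132 best=238, l++
l=4 r=15: min(3,18)*11=33 best=238, l++
l=5 r=15: min(1,18)*10=10 best=238, l++
l=6 r=15: min(9,18)*9=81 best=238, l++
l=7 r=15: min(20,18)*8=144 best=238, r--
l=7 r=14: min(20,12)*7=84 best=238, r--
l=7 r=13: min(20,3)*6=18 best=238, r--

r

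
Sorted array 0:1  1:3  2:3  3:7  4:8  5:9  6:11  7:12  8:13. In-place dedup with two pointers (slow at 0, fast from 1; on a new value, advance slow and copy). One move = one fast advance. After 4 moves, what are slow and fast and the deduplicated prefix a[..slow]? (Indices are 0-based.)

slow=3, fast=5, prefix=[1, 3, 7, 8]

(s=0,f=1) a[fast]=3≠a[slow]=1 write a[1]=3 → slow++,fast++
(s=1,f=2) a[fast]=3=a[slow] dup → fast++
(s=1,f=3) a[fast]=7≠a[slow]=3 write a[2]=7 → slow++,fast++
(s=2,f=4) a[fast]=8≠a[slow]=7 write a[3]=8 → slow++,fast++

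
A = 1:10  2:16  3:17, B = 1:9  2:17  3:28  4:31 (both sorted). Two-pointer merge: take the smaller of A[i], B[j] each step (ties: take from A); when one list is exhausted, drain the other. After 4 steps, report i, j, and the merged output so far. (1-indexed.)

i=1 j=1: A[i]=10>B[j]=9 take 9, j++
i=1 j=2: A[i]=10<=B[j]=17 take 10, i++
i=2 j=2: A[i]=16<=B[j]=17 take 16, i++
i=3 j=2: A[i]=17<=B[j]=17 take 17, i++

i=4, j=2, merged so far=[9, 10, 16, 17]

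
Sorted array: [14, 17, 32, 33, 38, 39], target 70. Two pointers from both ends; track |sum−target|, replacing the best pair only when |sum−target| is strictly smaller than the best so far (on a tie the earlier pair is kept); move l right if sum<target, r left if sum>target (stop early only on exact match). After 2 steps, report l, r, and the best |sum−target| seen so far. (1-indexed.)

l=1 r=6: 14+39=53 d=17 *, l++
l=2 r=6: 17+39=56 d=14 *, l++

l=3, r=6, best |Δ|=14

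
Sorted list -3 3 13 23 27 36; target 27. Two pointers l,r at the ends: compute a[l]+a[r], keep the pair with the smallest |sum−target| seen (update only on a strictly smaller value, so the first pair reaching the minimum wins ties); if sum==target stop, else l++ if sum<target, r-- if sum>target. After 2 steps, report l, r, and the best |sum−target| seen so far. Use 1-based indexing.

l=2, r=5, best |Δ|=3

[1,6] -3+36=33 d=6 * → r--
[1,5] -3+27=24 d=3 * → l++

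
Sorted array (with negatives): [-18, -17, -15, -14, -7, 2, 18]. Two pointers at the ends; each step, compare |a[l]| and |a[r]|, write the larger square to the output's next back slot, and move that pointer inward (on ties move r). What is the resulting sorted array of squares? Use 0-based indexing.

[4, 49, 196, 225, 289, 324, 324]

[0,6] |-18|<=|18| out[6]=324 → r--
[0,5] |-18|>|2| out[5]=324 → l++
[1,5] |-17|>|2| out[4]=289 → l++
[2,5] |-15|>|2| out[3]=225 → l++
[3,5] |-14|>|2| out[2]=196 → l++
[4,5] |-7|>|2| out[1]=49 → l++
[5,5] |2|<=|2| out[0]=4 → r--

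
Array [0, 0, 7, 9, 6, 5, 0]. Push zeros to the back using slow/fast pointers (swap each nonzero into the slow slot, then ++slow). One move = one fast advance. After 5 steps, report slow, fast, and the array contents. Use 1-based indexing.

slow=4, fast=6, a=[7, 9, 6, 0, 0, 5, 0]

(s=1,f=1) a[fast]=0 → fast++
(s=1,f=2) a[fast]=0 → fast++
(s=1,f=3) a[fast]=7≠0 swap→a[1]=7 → slow++,fast++
(s=2,f=4) a[fast]=9≠0 swap→a[2]=9 → slow++,fast++
(s=3,f=5) a[fast]=6≠0 swap→a[3]=6 → slow++,fast++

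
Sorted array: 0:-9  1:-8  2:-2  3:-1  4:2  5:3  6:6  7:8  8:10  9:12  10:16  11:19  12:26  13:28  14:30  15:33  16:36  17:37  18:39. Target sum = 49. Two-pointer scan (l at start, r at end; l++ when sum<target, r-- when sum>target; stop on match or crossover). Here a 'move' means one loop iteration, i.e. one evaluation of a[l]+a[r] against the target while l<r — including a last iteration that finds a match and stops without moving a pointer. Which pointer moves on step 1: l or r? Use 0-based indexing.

l

l=0 r=18: -9+39=30 <49, l++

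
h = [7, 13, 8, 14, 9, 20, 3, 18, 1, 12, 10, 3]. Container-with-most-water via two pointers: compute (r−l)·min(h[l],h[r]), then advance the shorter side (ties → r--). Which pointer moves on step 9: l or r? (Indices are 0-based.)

l=0 r=11: min(7,3)*11=33 best=33 *, r--
l=0 r=10: min(7,10)*10=70 best=70 *, l++
l=1 r=10: min(13,10)*9=90 best=90 *, r--
l=1 r=9: min(13,12)*8=96 best=96 *, r--
l=1 r=8: min(13,1)*7=7 best=96, r--
l=1 r=7: min(13,18)*6=78 best=96, l++
l=2 r=7: min(8,18)*5=40 best=96, l++
l=3 r=7: min(14,18)*4=56 best=96, l++
l=4 r=7: min(9,18)*3=27 best=96, l++

l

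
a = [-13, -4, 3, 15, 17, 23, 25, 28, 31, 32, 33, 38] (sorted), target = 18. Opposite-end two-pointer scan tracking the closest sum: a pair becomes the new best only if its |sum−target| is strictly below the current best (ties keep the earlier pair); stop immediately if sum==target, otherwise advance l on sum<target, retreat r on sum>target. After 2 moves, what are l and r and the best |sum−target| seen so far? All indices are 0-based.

l=0, r=9, best |Δ|=2

[0,11] -13+38=25 d=7 * → r--
[0,10] -13+33=20 d=2 * → r--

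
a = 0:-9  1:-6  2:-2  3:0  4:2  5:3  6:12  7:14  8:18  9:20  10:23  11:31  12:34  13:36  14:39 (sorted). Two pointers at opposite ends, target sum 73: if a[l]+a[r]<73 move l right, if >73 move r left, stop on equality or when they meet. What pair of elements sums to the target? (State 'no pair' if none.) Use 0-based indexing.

[0,14] -9+39=30 <73 → l++
[1,14] -6+39=33 <73 → l++
[2,14] -2+39=37 <73 → l++
[3,14] 0+39=39 <73 → l++
[4,14] 2+39=41 <73 → l++
[5,14] 3+39=42 <73 → l++
[6,14] 12+39=51 <73 → l++
[7,14] 14+39=53 <73 → l++
[8,14] 18+39=57 <73 → l++
[9,14] 20+39=59 <73 → l++
[10,14] 23+39=62 <73 → l++
[11,14] 31+39=70 <73 → l++
[12,14] 34+39=73 → found

(34, 39)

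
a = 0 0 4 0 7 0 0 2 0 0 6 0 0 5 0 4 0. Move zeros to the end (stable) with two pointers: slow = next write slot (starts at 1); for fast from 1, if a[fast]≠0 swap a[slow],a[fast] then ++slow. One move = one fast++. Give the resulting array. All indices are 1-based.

[4, 7, 2, 6, 5, 4, 0, 0, 0, 0, 0, 0, 0, 0, 0, 0, 0]

(s=1,f=1) a[fast]=0 → fast++
(s=1,f=2) a[fast]=0 → fast++
(s=1,f=3) a[fast]=4≠0 swap→a[1]=4 → slow++,fast++
(s=2,f=4) a[fast]=0 → fast++
(s=2,f=5) a[fast]=7≠0 swap→a[2]=7 → slow++,fast++
(s=3,f=6) a[fast]=0 → fast++
(s=3,f=7) a[fast]=0 → fast++
(s=3,f=8) a[fast]=2≠0 swap→a[3]=2 → slow++,fast++
(s=4,f=9) a[fast]=0 → fast++
(s=4,f=10) a[fast]=0 → fast++
(s=4,f=11) a[fast]=6≠0 swap→a[4]=6 → slow++,fast++
(s=5,f=12) a[fast]=0 → fast++
(s=5,f=13) a[fast]=0 → fast++
(s=5,f=14) a[fast]=5≠0 swap→a[5]=5 → slow++,fast++
(s=6,f=15) a[fast]=0 → fast++
(s=6,f=16) a[fast]=4≠0 swap→a[6]=4 → slow++,fast++
(s=7,f=17) a[fast]=0 → fast++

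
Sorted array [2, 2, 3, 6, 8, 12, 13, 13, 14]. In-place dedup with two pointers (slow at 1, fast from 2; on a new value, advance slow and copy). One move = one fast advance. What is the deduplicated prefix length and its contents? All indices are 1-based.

length 7; prefix = [2, 3, 6, 8, 12, 13, 14]

(s=1,f=2) a[fast]=2=a[slow] dup → fast++
(s=1,f=3) a[fast]=3≠a[slow]=2 write a[2]=3 → slow++,fast++
(s=2,f=4) a[fast]=6≠a[slow]=3 write a[3]=6 → slow++,fast++
(s=3,f=5) a[fast]=8≠a[slow]=6 write a[4]=8 → slow++,fast++
(s=4,f=6) a[fast]=12≠a[slow]=8 write a[5]=12 → slow++,fast++
(s=5,f=7) a[fast]=13≠a[slow]=12 write a[6]=13 → slow++,fast++
(s=6,f=8) a[fast]=13=a[slow] dup → fast++
(s=6,f=9) a[fast]=14≠a[slow]=13 write a[7]=14 → slow++,fast++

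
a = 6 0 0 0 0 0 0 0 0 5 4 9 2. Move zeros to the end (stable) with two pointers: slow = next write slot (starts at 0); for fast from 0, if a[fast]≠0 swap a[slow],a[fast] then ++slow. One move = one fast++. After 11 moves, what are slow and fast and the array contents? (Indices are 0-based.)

(s=0,f=0) a[fast]=6≠0 swap→a[0]=6 → slow++,fast++
(s=1,f=1) a[fast]=0 → fast++
(s=1,f=2) a[fast]=0 → fast++
(s=1,f=3) a[fast]=0 → fast++
(s=1,f=4) a[fast]=0 → fast++
(s=1,f=5) a[fast]=0 → fast++
(s=1,f=6) a[fast]=0 → fast++
(s=1,f=7) a[fast]=0 → fast++
(s=1,f=8) a[fast]=0 → fast++
(s=1,f=9) a[fast]=5≠0 swap→a[1]=5 → slow++,fast++
(s=2,f=10) a[fast]=4≠0 swap→a[2]=4 → slow++,fast++

slow=3, fast=11, a=[6, 5, 4, 0, 0, 0, 0, 0, 0, 0, 0, 9, 2]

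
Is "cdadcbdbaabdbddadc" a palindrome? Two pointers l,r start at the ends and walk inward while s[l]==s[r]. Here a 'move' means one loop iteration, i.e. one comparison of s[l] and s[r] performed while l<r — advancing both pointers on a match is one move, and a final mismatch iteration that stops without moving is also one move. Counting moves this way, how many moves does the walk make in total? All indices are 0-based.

l=0 r=17: 'c'=='c', l++,r--
l=1 r=16: 'd'=='d', l++,r--
l=2 r=15: 'a'=='a', l++,r--
l=3 r=14: 'd'=='d', l++,r--
l=4 r=13: 'c'!='d', stop

5 moves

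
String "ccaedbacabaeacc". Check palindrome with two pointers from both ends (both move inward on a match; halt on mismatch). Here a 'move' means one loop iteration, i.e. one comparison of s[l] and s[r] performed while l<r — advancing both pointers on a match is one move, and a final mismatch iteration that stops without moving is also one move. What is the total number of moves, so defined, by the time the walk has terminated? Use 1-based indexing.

5 moves

l=1 r=15: 'c'=='c', l++,r--
l=2 r=14: 'c'=='c', l++,r--
l=3 r=13: 'a'=='a', l++,r--
l=4 r=12: 'e'=='e', l++,r--
l=5 r=11: 'd'!='a', stop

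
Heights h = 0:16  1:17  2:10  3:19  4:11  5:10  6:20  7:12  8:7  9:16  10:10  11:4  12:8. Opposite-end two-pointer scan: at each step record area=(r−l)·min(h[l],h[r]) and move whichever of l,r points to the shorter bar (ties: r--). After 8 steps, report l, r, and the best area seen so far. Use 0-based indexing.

[0,12] min(16,8)*12=96 best=96 * → r--
[0,11] min(16,4)*11=44 best=96 → r--
[0,10] min(16,10)*10=100 best=100 * → r--
[0,9] min(16,16)*9=144 best=144 * → r--
[0,8] min(16,7)*8=56 best=144 → r--
[0,7] min(16,12)*7=84 best=144 → r--
[0,6] min(16,20)*6=96 best=144 → l++
[1,6] min(17,20)*5=85 best=144 → l++

l=2, r=6, best area=144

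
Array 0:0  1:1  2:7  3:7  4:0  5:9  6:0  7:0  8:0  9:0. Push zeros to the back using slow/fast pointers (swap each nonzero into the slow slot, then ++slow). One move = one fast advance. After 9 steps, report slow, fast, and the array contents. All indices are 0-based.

(s=0,f=0) a[fast]=0 → fast++
(s=0,f=1) a[fast]=1≠0 swap→a[0]=1 → slow++,fast++
(s=1,f=2) a[fast]=7≠0 swap→a[1]=7 → slow++,fast++
(s=2,f=3) a[fast]=7≠0 swap→a[2]=7 → slow++,fast++
(s=3,f=4) a[fast]=0 → fast++
(s=3,f=5) a[fast]=9≠0 swap→a[3]=9 → slow++,fast++
(s=4,f=6) a[fast]=0 → fast++
(s=4,f=7) a[fast]=0 → fast++
(s=4,f=8) a[fast]=0 → fast++

slow=4, fast=9, a=[1, 7, 7, 9, 0, 0, 0, 0, 0, 0]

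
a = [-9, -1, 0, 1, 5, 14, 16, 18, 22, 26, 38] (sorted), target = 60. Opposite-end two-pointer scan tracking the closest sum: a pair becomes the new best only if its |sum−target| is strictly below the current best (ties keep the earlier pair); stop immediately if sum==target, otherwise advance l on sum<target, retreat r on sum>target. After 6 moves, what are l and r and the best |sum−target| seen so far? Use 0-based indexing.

l=6, r=10, best |Δ|=8

l=0 r=10: -9+38=29 d=31 *, l++
l=1 r=10: -1+38=37 d=23 *, l++
l=2 r=10: 0+38=38 d=22 *, l++
l=3 r=10: 1+38=39 d=21 *, l++
l=4 r=10: 5+38=43 d=17 *, l++
l=5 r=10: 14+38=52 d=8 *, l++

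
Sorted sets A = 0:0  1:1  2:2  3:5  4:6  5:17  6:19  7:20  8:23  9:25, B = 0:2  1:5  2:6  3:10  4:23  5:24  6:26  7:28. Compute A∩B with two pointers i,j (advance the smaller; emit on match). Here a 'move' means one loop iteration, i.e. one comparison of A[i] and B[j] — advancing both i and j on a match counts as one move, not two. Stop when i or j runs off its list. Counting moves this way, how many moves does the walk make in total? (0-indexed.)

12 moves

i=0 j=0: 0<2, i++
i=1 j=0: 1<2, i++
i=2 j=0: 2==2 emit, i++,j++
i=3 j=1: 5==5 emit, i++,j++
i=4 j=2: 6==6 emit, i++,j++
i=5 j=3: 17>10, j++
i=5 j=4: 17<23, i++
i=6 j=4: 19<23, i++
i=7 j=4: 20<23, i++
i=8 j=4: 23==23 emit, i++,j++
i=9 j=5: 25>24, j++
i=9 j=6: 25<26, i++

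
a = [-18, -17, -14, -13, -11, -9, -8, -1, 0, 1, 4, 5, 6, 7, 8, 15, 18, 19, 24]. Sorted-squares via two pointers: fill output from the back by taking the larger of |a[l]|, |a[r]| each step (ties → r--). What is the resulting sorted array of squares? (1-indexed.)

[1,19] |-18|<=|24| out[19]=576 → r--
[1,18] |-18|<=|19| out[18]=361 → r--
[1,17] |-18|<=|18| out[17]=324 → r--
[1,16] |-18|>|15| out[16]=324 → l++
[2,16] |-17|>|15| out[15]=289 → l++
[3,16] |-14|<=|15| out[14]=225 → r--
[3,15] |-14|>|8| out[13]=196 → l++
[4,15] |-13|>|8| out[12]=169 → l++
[5,15] |-11|>|8| out[11]=121 → l++
[6,15] |-9|>|8| out[10]=81 → l++
[7,15] |-8|<=|8| out[9]=64 → r--
[7,14] |-8|>|7| out[8]=64 → l++
[8,14] |-1|<=|7| out[7]=49 → r--
[8,13] |-1|<=|6| out[6]=36 → r--
[8,12] |-1|<=|5| out[5]=25 → r--
[8,11] |-1|<=|4| out[4]=16 → r--
[8,10] |-1|<=|1| out[3]=1 → r--
[8,9] |-1|>|0| out[2]=1 → l++
[9,9] |0|<=|0| out[1]=0 → r--

[0, 1, 1, 16, 25, 36, 49, 64, 64, 81, 121, 169, 196, 225, 289, 324, 324, 361, 576]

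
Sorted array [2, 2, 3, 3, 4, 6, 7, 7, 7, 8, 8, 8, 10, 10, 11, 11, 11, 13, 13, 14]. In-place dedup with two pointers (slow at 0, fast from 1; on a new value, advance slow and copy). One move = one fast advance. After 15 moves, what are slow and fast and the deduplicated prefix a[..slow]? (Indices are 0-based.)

slow=7, fast=16, prefix=[2, 3, 4, 6, 7, 8, 10, 11]

slow=0 fast=1: a[fast]=2=a[slow] dup, fast++
slow=0 fast=2: a[fast]=3≠a[slow]=2 write a[1]=3, slow++,fast++
slow=1 fast=3: a[fast]=3=a[slow] dup, fast++
slow=1 fast=4: a[fast]=4≠a[slow]=3 write a[2]=4, slow++,fast++
slow=2 fast=5: a[fast]=6≠a[slow]=4 write a[3]=6, slow++,fast++
slow=3 fast=6: a[fast]=7≠a[slow]=6 write a[4]=7, slow++,fast++
slow=4 fast=7: a[fast]=7=a[slow] dup, fast++
slow=4 fast=8: a[fast]=7=a[slow] dup, fast++
slow=4 fast=9: a[fast]=8≠a[slow]=7 write a[5]=8, slow++,fast++
slow=5 fast=10: a[fast]=8=a[slow] dup, fast++
slow=5 fast=11: a[fast]=8=a[slow] dup, fast++
slow=5 fast=12: a[fast]=10≠a[slow]=8 write a[6]=10, slow++,fast++
slow=6 fast=13: a[fast]=10=a[slow] dup, fast++
slow=6 fast=14: a[fast]=11≠a[slow]=10 write a[7]=11, slow++,fast++
slow=7 fast=15: a[fast]=11=a[slow] dup, fast++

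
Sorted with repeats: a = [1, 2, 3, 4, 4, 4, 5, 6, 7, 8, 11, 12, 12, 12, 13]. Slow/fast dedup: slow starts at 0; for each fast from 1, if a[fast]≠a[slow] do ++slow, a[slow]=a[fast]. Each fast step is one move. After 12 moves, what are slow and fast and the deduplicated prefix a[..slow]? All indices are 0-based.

slow=0 fast=1: a[fast]=2≠a[slow]=1 write a[1]=2, slow++,fast++
slow=1 fast=2: a[fast]=3≠a[slow]=2 write a[2]=3, slow++,fast++
slow=2 fast=3: a[fast]=4≠a[slow]=3 write a[3]=4, slow++,fast++
slow=3 fast=4: a[fast]=4=a[slow] dup, fast++
slow=3 fast=5: a[fast]=4=a[slow] dup, fast++
slow=3 fast=6: a[fast]=5≠a[slow]=4 write a[4]=5, slow++,fast++
slow=4 fast=7: a[fast]=6≠a[slow]=5 write a[5]=6, slow++,fast++
slow=5 fast=8: a[fast]=7≠a[slow]=6 write a[6]=7, slow++,fast++
slow=6 fast=9: a[fast]=8≠a[slow]=7 write a[7]=8, slow++,fast++
slow=7 fast=10: a[fast]=11≠a[slow]=8 write a[8]=11, slow++,fast++
slow=8 fast=11: a[fast]=12≠a[slow]=11 write a[9]=12, slow++,fast++
slow=9 fast=12: a[fast]=12=a[slow] dup, fast++

slow=9, fast=13, prefix=[1, 2, 3, 4, 5, 6, 7, 8, 11, 12]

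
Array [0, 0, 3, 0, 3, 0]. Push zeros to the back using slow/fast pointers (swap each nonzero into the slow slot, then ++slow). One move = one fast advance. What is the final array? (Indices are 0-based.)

[3, 3, 0, 0, 0, 0]

slow=0 fast=0: a[fast]=0, fast++
slow=0 fast=1: a[fast]=0, fast++
slow=0 fast=2: a[fast]=3≠0 swap→a[0]=3, slow++,fast++
slow=1 fast=3: a[fast]=0, fast++
slow=1 fast=4: a[fast]=3≠0 swap→a[1]=3, slow++,fast++
slow=2 fast=5: a[fast]=0, fast++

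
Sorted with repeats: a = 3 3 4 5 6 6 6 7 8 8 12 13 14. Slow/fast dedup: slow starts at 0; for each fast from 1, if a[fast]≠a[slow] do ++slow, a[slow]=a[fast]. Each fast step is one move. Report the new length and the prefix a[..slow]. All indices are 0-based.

slow=0 fast=1: a[fast]=3=a[slow] dup, fast++
slow=0 fast=2: a[fast]=4≠a[slow]=3 write a[1]=4, slow++,fast++
slow=1 fast=3: a[fast]=5≠a[slow]=4 write a[2]=5, slow++,fast++
slow=2 fast=4: a[fast]=6≠a[slow]=5 write a[3]=6, slow++,fast++
slow=3 fast=5: a[fast]=6=a[slow] dup, fast++
slow=3 fast=6: a[fast]=6=a[slow] dup, fast++
slow=3 fast=7: a[fast]=7≠a[slow]=6 write a[4]=7, slow++,fast++
slow=4 fast=8: a[fast]=8≠a[slow]=7 write a[5]=8, slow++,fast++
slow=5 fast=9: a[fast]=8=a[slow] dup, fast++
slow=5 fast=10: a[fast]=12≠a[slow]=8 write a[6]=12, slow++,fast++
slow=6 fast=11: a[fast]=13≠a[slow]=12 write a[7]=13, slow++,fast++
slow=7 fast=12: a[fast]=14≠a[slow]=13 write a[8]=14, slow++,fast++

length 9; prefix = [3, 4, 5, 6, 7, 8, 12, 13, 14]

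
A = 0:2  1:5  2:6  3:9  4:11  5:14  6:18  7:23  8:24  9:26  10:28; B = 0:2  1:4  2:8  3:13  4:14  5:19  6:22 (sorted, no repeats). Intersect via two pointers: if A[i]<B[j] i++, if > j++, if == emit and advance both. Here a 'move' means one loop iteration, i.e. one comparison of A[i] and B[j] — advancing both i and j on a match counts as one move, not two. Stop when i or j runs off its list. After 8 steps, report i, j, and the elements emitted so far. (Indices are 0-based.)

[i=0,j=0] 2==2 emit → i++,j++
[i=1,j=1] 5>4 → j++
[i=1,j=2] 5<8 → i++
[i=2,j=2] 6<8 → i++
[i=3,j=2] 9>8 → j++
[i=3,j=3] 9<13 → i++
[i=4,j=3] 11<13 → i++
[i=5,j=3] 14>13 → j++

i=5, j=4, emitted=[2]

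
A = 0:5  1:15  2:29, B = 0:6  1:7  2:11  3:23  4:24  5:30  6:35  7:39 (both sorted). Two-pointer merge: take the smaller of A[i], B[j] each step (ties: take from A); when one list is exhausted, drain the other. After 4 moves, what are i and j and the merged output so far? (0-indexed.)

i=1, j=3, merged so far=[5, 6, 7, 11]

[i=0,j=0] A[i]=5<=B[j]=6 take 5 → i++
[i=1,j=0] A[i]=15>B[j]=6 take 6 → j++
[i=1,j=1] A[i]=15>B[j]=7 take 7 → j++
[i=1,j=2] A[i]=15>B[j]=11 take 11 → j++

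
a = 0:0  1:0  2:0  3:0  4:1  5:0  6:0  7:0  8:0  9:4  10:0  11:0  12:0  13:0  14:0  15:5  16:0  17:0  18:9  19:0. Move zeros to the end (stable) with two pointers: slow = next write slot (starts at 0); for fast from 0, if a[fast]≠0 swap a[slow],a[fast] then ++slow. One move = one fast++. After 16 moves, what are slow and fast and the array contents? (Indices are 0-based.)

slow=3, fast=16, a=[1, 4, 5, 0, 0, 0, 0, 0, 0, 0, 0, 0, 0, 0, 0, 0, 0, 0, 9, 0]

(s=0,f=0) a[fast]=0 → fast++
(s=0,f=1) a[fast]=0 → fast++
(s=0,f=2) a[fast]=0 → fast++
(s=0,f=3) a[fast]=0 → fast++
(s=0,f=4) a[fast]=1≠0 swap→a[0]=1 → slow++,fast++
(s=1,f=5) a[fast]=0 → fast++
(s=1,f=6) a[fast]=0 → fast++
(s=1,f=7) a[fast]=0 → fast++
(s=1,f=8) a[fast]=0 → fast++
(s=1,f=9) a[fast]=4≠0 swap→a[1]=4 → slow++,fast++
(s=2,f=10) a[fast]=0 → fast++
(s=2,f=11) a[fast]=0 → fast++
(s=2,f=12) a[fast]=0 → fast++
(s=2,f=13) a[fast]=0 → fast++
(s=2,f=14) a[fast]=0 → fast++
(s=2,f=15) a[fast]=5≠0 swap→a[2]=5 → slow++,fast++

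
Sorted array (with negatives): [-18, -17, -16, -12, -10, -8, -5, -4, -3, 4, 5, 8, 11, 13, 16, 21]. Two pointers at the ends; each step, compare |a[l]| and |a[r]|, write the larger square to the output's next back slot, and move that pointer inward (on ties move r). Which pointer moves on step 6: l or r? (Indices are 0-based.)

[0,15] |-18|<=|21| out[15]=441 → r--
[0,14] |-18|>|16| out[14]=324 → l++
[1,14] |-17|>|16| out[13]=289 → l++
[2,14] |-16|<=|16| out[12]=256 → r--
[2,13] |-16|>|13| out[11]=256 → l++
[3,13] |-12|<=|13| out[10]=169 → r--

r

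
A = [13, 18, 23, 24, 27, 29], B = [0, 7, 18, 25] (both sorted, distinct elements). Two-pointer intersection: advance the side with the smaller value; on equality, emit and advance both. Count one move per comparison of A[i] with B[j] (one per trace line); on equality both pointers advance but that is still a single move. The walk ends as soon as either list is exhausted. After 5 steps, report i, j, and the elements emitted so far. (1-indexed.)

i=4, j=4, emitted=[18]

[i=1,j=1] 13>0 → j++
[i=1,j=2] 13>7 → j++
[i=1,j=3] 13<18 → i++
[i=2,j=3] 18==18 emit → i++,j++
[i=3,j=4] 23<25 → i++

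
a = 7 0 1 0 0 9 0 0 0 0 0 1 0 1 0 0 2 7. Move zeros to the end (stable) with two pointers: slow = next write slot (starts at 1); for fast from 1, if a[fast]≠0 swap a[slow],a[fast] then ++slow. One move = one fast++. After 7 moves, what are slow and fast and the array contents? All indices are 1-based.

slow=4, fast=8, a=[7, 1, 9, 0, 0, 0, 0, 0, 0, 0, 0, 1, 0, 1, 0, 0, 2, 7]

slow=1 fast=1: a[fast]=7≠0 swap→a[1]=7, slow++,fast++
slow=2 fast=2: a[fast]=0, fast++
slow=2 fast=3: a[fast]=1≠0 swap→a[2]=1, slow++,fast++
slow=3 fast=4: a[fast]=0, fast++
slow=3 fast=5: a[fast]=0, fast++
slow=3 fast=6: a[fast]=9≠0 swap→a[3]=9, slow++,fast++
slow=4 fast=7: a[fast]=0, fast++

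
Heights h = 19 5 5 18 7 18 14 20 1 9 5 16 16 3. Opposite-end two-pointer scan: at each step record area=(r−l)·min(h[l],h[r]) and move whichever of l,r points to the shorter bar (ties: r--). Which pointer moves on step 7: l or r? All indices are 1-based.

l

[1,14] min(19,3)*13=39 best=39 * → r--
[1,13] min(19,16)*12=192 best=192 * → r--
[1,12] min(19,16)*11=176 best=192 → r--
[1,11] min(19,5)*10=50 best=192 → r--
[1,10] min(19,9)*9=81 best=192 → r--
[1,9] min(19,1)*8=8 best=192 → r--
[1,8] min(19,20)*7=133 best=192 → l++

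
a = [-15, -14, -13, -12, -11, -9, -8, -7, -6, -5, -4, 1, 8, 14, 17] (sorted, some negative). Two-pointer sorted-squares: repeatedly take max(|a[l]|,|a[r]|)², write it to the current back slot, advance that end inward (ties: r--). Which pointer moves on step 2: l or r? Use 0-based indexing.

l

[0,14] |-15|<=|17| out[14]=289 → r--
[0,13] |-15|>|14| out[13]=225 → l++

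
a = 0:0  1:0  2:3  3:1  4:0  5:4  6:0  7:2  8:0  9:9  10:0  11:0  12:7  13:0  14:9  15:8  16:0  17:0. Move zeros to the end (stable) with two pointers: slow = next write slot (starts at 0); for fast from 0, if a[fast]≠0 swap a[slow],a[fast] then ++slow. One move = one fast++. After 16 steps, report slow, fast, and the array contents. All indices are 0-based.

slow=8, fast=16, a=[3, 1, 4, 2, 9, 7, 9, 8, 0, 0, 0, 0, 0, 0, 0, 0, 0, 0]

slow=0 fast=0: a[fast]=0, fast++
slow=0 fast=1: a[fast]=0, fast++
slow=0 fast=2: a[fast]=3≠0 swap→a[0]=3, slow++,fast++
slow=1 fast=3: a[fast]=1≠0 swap→a[1]=1, slow++,fast++
slow=2 fast=4: a[fast]=0, fast++
slow=2 fast=5: a[fast]=4≠0 swap→a[2]=4, slow++,fast++
slow=3 fast=6: a[fast]=0, fast++
slow=3 fast=7: a[fast]=2≠0 swap→a[3]=2, slow++,fast++
slow=4 fast=8: a[fast]=0, fast++
slow=4 fast=9: a[fast]=9≠0 swap→a[4]=9, slow++,fast++
slow=5 fast=10: a[fast]=0, fast++
slow=5 fast=11: a[fast]=0, fast++
slow=5 fast=12: a[fast]=7≠0 swap→a[5]=7, slow++,fast++
slow=6 fast=13: a[fast]=0, fast++
slow=6 fast=14: a[fast]=9≠0 swap→a[6]=9, slow++,fast++
slow=7 fast=15: a[fast]=8≠0 swap→a[7]=8, slow++,fast++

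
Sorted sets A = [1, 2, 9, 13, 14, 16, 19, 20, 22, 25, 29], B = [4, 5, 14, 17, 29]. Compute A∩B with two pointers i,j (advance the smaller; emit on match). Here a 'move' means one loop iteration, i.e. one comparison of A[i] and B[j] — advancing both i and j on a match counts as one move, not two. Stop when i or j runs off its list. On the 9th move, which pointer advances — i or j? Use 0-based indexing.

j

[i=0,j=0] 1<4 → i++
[i=1,j=0] 2<4 → i++
[i=2,j=0] 9>4 → j++
[i=2,j=1] 9>5 → j++
[i=2,j=2] 9<14 → i++
[i=3,j=2] 13<14 → i++
[i=4,j=2] 14==14 emit → i++,j++
[i=5,j=3] 16<17 → i++
[i=6,j=3] 19>17 → j++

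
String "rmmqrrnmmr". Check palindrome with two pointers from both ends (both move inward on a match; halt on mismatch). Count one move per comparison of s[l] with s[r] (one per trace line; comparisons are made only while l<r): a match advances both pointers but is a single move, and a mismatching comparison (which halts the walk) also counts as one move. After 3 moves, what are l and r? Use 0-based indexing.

l=0 r=9: 'r'=='r', l++,r--
l=1 r=8: 'm'=='m', l++,r--
l=2 r=7: 'm'=='m', l++,r--

l=3, r=6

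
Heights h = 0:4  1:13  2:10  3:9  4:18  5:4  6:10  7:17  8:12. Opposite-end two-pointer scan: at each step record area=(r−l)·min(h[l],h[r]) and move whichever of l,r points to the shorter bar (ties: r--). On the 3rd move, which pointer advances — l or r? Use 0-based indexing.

l=0 r=8: min(4,12)*8=32 best=32 *, l++
l=1 r=8: min(13,12)*7=84 best=84 *, r--
l=1 r=7: min(13,17)*6=78 best=84, l++

l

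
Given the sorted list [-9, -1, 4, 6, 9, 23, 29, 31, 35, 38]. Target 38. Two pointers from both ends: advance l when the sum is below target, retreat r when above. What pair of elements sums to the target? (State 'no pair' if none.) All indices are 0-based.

(9, 29)

l=0 r=9: -9+38=29 <38, l++
l=1 r=9: -1+38=37 <38, l++
l=2 r=9: 4+38=42 >38, r--
l=2 r=8: 4+35=39 >38, r--
l=2 r=7: 4+31=35 <38, l++
l=3 r=7: 6+31=37 <38, l++
l=4 r=7: 9+31=40 >38, r--
l=4 r=6: 9+29=38, found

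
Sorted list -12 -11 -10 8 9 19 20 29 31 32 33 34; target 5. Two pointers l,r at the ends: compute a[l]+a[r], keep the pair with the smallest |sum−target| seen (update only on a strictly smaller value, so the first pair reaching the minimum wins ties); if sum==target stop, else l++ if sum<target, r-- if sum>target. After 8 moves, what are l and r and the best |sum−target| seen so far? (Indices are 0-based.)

l=1, r=4, best |Δ|=2

[0,11] -12+34=22 d=17 * → r--
[0,10] -12+33=21 d=16 * → r--
[0,9] -12+32=20 d=15 * → r--
[0,8] -12+31=19 d=14 * → r--
[0,7] -12+29=17 d=12 * → r--
[0,6] -12+20=8 d=3 * → r--
[0,5] -12+19=7 d=2 * → r--
[0,4] -12+9=-3 d=8 → l++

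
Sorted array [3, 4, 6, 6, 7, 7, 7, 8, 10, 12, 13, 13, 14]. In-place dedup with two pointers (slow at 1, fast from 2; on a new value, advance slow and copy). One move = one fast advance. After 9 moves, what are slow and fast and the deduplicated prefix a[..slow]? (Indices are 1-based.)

(s=1,f=2) a[fast]=4≠a[slow]=3 write a[2]=4 → slow++,fast++
(s=2,f=3) a[fast]=6≠a[slow]=4 write a[3]=6 → slow++,fast++
(s=3,f=4) a[fast]=6=a[slow] dup → fast++
(s=3,f=5) a[fast]=7≠a[slow]=6 write a[4]=7 → slow++,fast++
(s=4,f=6) a[fast]=7=a[slow] dup → fast++
(s=4,f=7) a[fast]=7=a[slow] dup → fast++
(s=4,f=8) a[fast]=8≠a[slow]=7 write a[5]=8 → slow++,fast++
(s=5,f=9) a[fast]=10≠a[slow]=8 write a[6]=10 → slow++,fast++
(s=6,f=10) a[fast]=12≠a[slow]=10 write a[7]=12 → slow++,fast++

slow=7, fast=11, prefix=[3, 4, 6, 7, 8, 10, 12]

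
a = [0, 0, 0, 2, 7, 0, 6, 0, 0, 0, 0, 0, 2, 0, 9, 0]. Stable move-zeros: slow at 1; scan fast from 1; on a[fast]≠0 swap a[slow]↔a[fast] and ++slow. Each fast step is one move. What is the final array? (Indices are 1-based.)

slow=1 fast=1: a[fast]=0, fast++
slow=1 fast=2: a[fast]=0, fast++
slow=1 fast=3: a[fast]=0, fast++
slow=1 fast=4: a[fast]=2≠0 swap→a[1]=2, slow++,fast++
slow=2 fast=5: a[fast]=7≠0 swap→a[2]=7, slow++,fast++
slow=3 fast=6: a[fast]=0, fast++
slow=3 fast=7: a[fast]=6≠0 swap→a[3]=6, slow++,fast++
slow=4 fast=8: a[fast]=0, fast++
slow=4 fast=9: a[fast]=0, fast++
slow=4 fast=10: a[fast]=0, fast++
slow=4 fast=11: a[fast]=0, fast++
slow=4 fast=12: a[fast]=0, fast++
slow=4 fast=13: a[fast]=2≠0 swap→a[4]=2, slow++,fast++
slow=5 fast=14: a[fast]=0, fast++
slow=5 fast=15: a[fast]=9≠0 swap→a[5]=9, slow++,fast++
slow=6 fast=16: a[fast]=0, fast++

[2, 7, 6, 2, 9, 0, 0, 0, 0, 0, 0, 0, 0, 0, 0, 0]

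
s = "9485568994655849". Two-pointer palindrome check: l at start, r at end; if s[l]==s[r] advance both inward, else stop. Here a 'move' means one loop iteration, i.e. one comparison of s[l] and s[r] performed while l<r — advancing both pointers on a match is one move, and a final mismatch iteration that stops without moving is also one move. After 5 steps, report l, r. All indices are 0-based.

l=5, r=10

[0,15] '9'=='9' → l++,r--
[1,14] '4'=='4' → l++,r--
[2,13] '8'=='8' → l++,r--
[3,12] '5'=='5' → l++,r--
[4,11] '5'=='5' → l++,r--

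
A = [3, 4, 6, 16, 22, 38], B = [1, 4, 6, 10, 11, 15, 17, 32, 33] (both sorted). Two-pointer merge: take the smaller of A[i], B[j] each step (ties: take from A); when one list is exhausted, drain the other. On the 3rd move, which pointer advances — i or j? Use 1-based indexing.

i

i=1 j=1: A[i]=3>B[j]=1 take 1, j++
i=1 j=2: A[i]=3<=B[j]=4 take 3, i++
i=2 j=2: A[i]=4<=B[j]=4 take 4, i++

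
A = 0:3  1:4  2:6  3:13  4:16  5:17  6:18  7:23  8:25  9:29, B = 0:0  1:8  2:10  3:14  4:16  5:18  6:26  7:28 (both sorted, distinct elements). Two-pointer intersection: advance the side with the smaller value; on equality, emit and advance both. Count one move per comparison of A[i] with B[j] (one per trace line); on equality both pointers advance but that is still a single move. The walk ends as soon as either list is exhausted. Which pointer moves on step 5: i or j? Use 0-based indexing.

j

[i=0,j=0] 3>0 → j++
[i=0,j=1] 3<8 → i++
[i=1,j=1] 4<8 → i++
[i=2,j=1] 6<8 → i++
[i=3,j=1] 13>8 → j++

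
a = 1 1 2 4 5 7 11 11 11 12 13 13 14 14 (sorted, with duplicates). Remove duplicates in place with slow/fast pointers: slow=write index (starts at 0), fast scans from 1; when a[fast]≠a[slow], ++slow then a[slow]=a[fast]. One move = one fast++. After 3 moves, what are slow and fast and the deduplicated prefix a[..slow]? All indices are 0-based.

(s=0,f=1) a[fast]=1=a[slow] dup → fast++
(s=0,f=2) a[fast]=2≠a[slow]=1 write a[1]=2 → slow++,fast++
(s=1,f=3) a[fast]=4≠a[slow]=2 write a[2]=4 → slow++,fast++

slow=2, fast=4, prefix=[1, 2, 4]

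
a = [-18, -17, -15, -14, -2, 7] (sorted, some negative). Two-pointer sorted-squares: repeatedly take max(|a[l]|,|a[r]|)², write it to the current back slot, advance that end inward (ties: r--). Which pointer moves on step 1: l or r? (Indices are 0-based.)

[0,5] |-18|>|7| out[5]=324 → l++

l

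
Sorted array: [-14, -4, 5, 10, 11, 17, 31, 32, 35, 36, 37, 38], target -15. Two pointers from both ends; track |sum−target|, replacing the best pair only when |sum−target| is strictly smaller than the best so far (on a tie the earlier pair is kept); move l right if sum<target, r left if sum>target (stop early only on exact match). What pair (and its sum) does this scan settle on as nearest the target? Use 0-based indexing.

pair (-14, -4) with sum -18 (|Δ|=3)

[0,11] -14+38=24 d=39 * → r--
[0,10] -14+37=23 d=38 * → r--
[0,9] -14+36=22 d=37 * → r--
[0,8] -14+35=21 d=36 * → r--
[0,7] -14+32=18 d=33 * → r--
[0,6] -14+31=17 d=32 * → r--
[0,5] -14+17=3 d=18 * → r--
[0,4] -14+11=-3 d=12 * → r--
[0,3] -14+10=-4 d=11 * → r--
[0,2] -14+5=-9 d=6 * → r--
[0,1] -14+-4=-18 d=3 * → l++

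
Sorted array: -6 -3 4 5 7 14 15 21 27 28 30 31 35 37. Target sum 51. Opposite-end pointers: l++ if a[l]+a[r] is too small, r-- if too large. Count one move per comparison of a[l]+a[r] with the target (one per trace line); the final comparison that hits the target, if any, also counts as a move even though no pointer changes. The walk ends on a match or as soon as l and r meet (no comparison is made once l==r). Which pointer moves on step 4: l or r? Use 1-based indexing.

l=1 r=14: -6+37=31 <51, l++
l=2 r=14: -3+37=34 <51, l++
l=3 r=14: 4+37=41 <51, l++
l=4 r=14: 5+37=42 <51, l++

l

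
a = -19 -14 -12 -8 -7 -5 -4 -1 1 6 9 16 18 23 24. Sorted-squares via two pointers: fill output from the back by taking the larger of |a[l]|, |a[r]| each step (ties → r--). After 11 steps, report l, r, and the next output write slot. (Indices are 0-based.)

l=0 r=14: |-19|<=|24| out[14]=576, r--
l=0 r=13: |-19|<=|23| out[13]=529, r--
l=0 r=12: |-19|>|18| out[12]=361, l++
l=1 r=12: |-14|<=|18| out[11]=324, r--
l=1 r=11: |-14|<=|16| out[10]=256, r--
l=1 r=10: |-14|>|9| out[9]=196, l++
l=2 r=10: |-12|>|9| out[8]=144, l++
l=3 r=10: |-8|<=|9| out[7]=81, r--
l=3 r=9: |-8|>|6| out[6]=64, l++
l=4 r=9: |-7|>|6| out[5]=49, l++
l=5 r=9: |-5|<=|6| out[4]=36, r--

l=5, r=8, next write slot=3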